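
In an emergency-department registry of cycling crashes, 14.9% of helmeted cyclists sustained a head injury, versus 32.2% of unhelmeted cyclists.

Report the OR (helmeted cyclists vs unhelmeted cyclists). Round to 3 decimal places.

odds, helmeted cyclists = 0.1490/0.8510 = 0.1751
odds, unhelmeted cyclists = 0.3220/0.6780 = 0.4749
OR = 0.1751 / 0.4749 = 0.369

OR = 0.369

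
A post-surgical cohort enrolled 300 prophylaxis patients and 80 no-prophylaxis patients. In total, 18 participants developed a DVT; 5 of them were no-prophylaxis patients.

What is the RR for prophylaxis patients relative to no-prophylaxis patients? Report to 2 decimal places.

prophylaxis patients with the outcome: 18 − 5 = 13
prophylaxis patients without the outcome: 300 − 13 = 287
no-prophylaxis patients without the outcome: 80 − 5 = 75
risk, prophylaxis patients = 13/300 = 0.04333
risk, no-prophylaxis patients = 5/80 = 0.06250
RR = 0.04333 / 0.06250 = 0.69

0.69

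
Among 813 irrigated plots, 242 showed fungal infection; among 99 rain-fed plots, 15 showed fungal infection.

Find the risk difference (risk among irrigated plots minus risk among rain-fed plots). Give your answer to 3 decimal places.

RD = 0.146

risk, irrigated plots = 242/813 = 0.2977
risk, rain-fed plots = 15/99 = 0.1515
risk difference = 0.2977 − 0.1515 = 0.146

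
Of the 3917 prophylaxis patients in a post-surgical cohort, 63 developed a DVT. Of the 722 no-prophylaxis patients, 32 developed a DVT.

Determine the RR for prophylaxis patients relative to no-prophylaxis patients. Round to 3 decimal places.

risk, prophylaxis patients = 63/3917 = 0.01608
risk, no-prophylaxis patients = 32/722 = 0.04432
RR = 0.01608 / 0.04432 = 0.363

0.363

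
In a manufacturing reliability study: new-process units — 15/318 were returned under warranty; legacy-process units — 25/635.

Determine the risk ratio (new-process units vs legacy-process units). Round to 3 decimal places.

1.198

risk, new-process units = 15/318 = 0.04717
risk, legacy-process units = 25/635 = 0.03937
RR = 0.04717 / 0.03937 = 1.198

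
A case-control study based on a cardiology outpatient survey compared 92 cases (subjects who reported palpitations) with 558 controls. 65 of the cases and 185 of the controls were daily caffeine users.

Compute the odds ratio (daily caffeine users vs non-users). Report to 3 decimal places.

OR = (65 × 373) / (185 × 27) = 24245/4995 ≈ 4.854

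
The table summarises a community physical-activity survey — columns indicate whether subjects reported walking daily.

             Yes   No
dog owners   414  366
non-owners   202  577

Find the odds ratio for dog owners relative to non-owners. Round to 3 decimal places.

OR = (414 × 577) / (366 × 202) = 238878/73932 ≈ 3.231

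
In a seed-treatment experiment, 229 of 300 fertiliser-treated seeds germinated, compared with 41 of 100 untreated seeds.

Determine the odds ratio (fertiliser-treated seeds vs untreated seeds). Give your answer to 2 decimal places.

odds, fertiliser-treated seeds = 229/71 = 3.2254
odds, untreated seeds = 41/59 = 0.6949
OR = 3.2254 / 0.6949 = 4.64

4.64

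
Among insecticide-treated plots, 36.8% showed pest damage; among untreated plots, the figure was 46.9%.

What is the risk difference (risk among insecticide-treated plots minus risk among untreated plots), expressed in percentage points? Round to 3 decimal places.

RD = -10.100

risk difference = 0.3680 − 0.4690 = -0.1010 → -10.100 percentage points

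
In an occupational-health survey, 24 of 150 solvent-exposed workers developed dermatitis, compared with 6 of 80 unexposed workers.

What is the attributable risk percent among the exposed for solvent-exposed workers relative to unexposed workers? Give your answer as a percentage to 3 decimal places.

AR% = 53.125%

risk, solvent-exposed workers = 24/150 = 0.1600
risk, unexposed workers = 6/80 = 0.0750
AR% = (0.1600 − 0.0750) / 0.1600 = 0.5312 → 53.125%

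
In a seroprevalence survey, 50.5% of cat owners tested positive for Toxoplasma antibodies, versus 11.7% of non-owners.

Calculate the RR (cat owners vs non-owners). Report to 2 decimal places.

RR = 0.5050 / 0.1170 = 4.32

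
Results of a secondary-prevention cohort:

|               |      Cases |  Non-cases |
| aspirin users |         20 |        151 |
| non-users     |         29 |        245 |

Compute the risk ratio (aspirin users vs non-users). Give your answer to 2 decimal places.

RR: 1.11

risk, aspirin users = 20/171 = 0.1170
risk, non-users = 29/274 = 0.1058
RR = 0.1170 / 0.1058 = 1.11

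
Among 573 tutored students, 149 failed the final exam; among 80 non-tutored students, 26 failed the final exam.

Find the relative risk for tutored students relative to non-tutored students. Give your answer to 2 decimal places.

risk, tutored students = 149/573 = 0.2600
risk, non-tutored students = 26/80 = 0.3250
RR = 0.2600 / 0.3250 = 0.80

0.80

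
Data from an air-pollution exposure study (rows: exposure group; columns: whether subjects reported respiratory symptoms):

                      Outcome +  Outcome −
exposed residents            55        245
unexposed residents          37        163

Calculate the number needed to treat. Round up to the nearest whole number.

risk, exposed residents = 55/300 = 0.183333
risk, unexposed residents = 37/200 = 0.185000
absolute risk difference = 0.001667
1 / 0.001667 = 599.880 → round up → 600

600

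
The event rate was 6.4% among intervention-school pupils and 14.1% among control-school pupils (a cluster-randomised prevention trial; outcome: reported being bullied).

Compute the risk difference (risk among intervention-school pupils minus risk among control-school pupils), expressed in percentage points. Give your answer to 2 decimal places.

risk difference = 0.0640 − 0.1410 = -0.0770 → -7.70 percentage points

RD = -7.70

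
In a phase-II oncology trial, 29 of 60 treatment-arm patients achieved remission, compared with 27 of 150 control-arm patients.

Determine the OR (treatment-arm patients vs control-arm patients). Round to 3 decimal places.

OR = (29 × 123) / (31 × 27) = 3567/837 ≈ 4.262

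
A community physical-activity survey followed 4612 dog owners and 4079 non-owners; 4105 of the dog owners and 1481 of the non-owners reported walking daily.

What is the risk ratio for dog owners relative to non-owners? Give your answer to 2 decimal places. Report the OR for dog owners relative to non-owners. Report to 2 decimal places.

risk, dog owners = 4105/4612 = 0.8901
risk, non-owners = 1481/4079 = 0.3631
RR = 0.8901 / 0.3631 = 2.45
OR = (4105 × 2598) / (507 × 1481) = 10664790/750867 ≈ 14.20

RR = 2.45; OR = 14.20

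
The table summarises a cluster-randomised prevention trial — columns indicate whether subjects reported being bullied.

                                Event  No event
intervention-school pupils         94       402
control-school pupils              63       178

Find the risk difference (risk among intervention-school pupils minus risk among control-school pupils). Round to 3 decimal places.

-0.072

risk, intervention-school pupils = 94/496 = 0.1895
risk, control-school pupils = 63/241 = 0.2614
risk difference = 0.1895 − 0.2614 = -0.072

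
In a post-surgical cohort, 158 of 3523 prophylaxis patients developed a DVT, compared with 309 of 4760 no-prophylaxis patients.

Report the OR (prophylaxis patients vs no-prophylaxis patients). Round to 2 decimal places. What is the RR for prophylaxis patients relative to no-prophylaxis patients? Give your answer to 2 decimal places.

OR = 0.68; RR = 0.69

OR = (158 × 4451) / (3365 × 309) = 703258/1039785 ≈ 0.68
risk, prophylaxis patients = 158/3523 = 0.04485
risk, no-prophylaxis patients = 309/4760 = 0.06492
RR = 0.04485 / 0.06492 = 0.69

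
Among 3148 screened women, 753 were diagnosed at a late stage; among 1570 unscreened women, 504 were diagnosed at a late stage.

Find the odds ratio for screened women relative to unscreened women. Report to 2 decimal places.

odds, screened women = 753/2395 = 0.3144
odds, unscreened women = 504/1066 = 0.4728
OR = 0.3144 / 0.4728 = 0.66

OR = 0.66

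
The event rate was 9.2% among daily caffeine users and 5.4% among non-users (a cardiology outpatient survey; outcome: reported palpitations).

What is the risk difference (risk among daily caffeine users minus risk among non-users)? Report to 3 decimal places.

risk difference = 0.0920 − 0.0540 = 0.038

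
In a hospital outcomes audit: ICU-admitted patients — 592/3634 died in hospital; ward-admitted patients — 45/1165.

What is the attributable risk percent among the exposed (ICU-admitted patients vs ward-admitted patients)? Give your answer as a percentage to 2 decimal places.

risk, ICU-admitted patients = 592/3634 = 0.16291
risk, ward-admitted patients = 45/1165 = 0.03863
AR% = (0.16291 − 0.03863) / 0.16291 = 0.7629 → 76.29%

AR% = 76.29%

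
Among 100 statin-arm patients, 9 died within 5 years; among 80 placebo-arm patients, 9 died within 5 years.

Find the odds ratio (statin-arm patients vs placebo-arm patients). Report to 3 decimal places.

OR = (9 × 71) / (91 × 9) = 639/819 ≈ 0.780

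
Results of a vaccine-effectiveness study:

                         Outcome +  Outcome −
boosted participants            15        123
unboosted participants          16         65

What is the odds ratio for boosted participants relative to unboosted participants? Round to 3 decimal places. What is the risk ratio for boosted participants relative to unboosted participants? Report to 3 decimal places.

OR = (15 × 65) / (123 × 16) = 975/1968 ≈ 0.495
risk, boosted participants = 15/138 = 0.1087
risk, unboosted participants = 16/81 = 0.1975
RR = 0.1087 / 0.1975 = 0.550

OR = 0.495; RR = 0.550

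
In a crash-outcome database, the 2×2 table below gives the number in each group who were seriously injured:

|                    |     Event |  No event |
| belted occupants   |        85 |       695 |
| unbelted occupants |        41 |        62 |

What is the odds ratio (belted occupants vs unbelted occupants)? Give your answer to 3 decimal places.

OR = (85 × 62) / (695 × 41) = 5270/28495 ≈ 0.185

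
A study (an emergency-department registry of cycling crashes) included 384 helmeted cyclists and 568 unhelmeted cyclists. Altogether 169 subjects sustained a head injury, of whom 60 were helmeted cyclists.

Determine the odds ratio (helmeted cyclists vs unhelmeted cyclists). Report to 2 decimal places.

OR = 0.78

helmeted cyclists without the outcome: 384 − 60 = 324
unhelmeted cyclists with the outcome: 169 − 60 = 109
unhelmeted cyclists without the outcome: 568 − 109 = 459
OR = (60 × 459) / (324 × 109) = 27540/35316 ≈ 0.78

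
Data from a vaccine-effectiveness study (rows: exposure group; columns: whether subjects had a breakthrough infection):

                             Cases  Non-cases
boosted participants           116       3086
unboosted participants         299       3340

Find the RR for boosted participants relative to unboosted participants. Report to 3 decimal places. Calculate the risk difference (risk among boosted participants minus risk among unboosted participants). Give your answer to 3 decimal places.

risk, boosted participants = 116/3202 = 0.03623
risk, unboosted participants = 299/3639 = 0.08217
RR = 0.03623 / 0.08217 = 0.441
risk difference = 0.03623 − 0.08217 = -0.046

RR = 0.441; RD = -0.046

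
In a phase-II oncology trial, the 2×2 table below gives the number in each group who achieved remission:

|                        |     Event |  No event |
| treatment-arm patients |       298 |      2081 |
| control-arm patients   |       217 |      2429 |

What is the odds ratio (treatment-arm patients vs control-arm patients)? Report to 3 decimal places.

OR = (298 × 2429) / (2081 × 217) = 723842/451577 ≈ 1.603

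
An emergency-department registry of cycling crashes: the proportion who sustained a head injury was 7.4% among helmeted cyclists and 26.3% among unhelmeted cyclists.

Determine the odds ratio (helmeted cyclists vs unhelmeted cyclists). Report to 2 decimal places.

odds, helmeted cyclists = 0.0740/0.9260 = 0.0799
odds, unhelmeted cyclists = 0.2630/0.7370 = 0.3569
OR = 0.0799 / 0.3569 = 0.22

OR: 0.22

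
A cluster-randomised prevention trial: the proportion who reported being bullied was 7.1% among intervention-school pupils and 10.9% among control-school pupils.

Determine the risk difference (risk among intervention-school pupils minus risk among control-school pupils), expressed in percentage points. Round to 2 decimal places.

risk difference = 0.0710 − 0.1090 = -0.0380 → -3.80 percentage points

RD = -3.80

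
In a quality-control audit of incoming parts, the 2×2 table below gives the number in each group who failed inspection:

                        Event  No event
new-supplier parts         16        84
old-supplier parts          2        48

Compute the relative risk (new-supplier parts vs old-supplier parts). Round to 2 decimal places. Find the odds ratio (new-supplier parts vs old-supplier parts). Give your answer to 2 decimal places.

RR = 4.00; OR = 4.57

risk, new-supplier parts = 16/100 = 0.16000
risk, old-supplier parts = 2/50 = 0.04000
RR = 0.16000 / 0.04000 = 4.00
OR = (16 × 48) / (84 × 2) = 768/168 ≈ 4.57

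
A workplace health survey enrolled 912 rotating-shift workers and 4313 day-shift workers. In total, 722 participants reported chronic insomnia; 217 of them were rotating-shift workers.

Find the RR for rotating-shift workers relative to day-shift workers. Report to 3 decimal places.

rotating-shift workers without the outcome: 912 − 217 = 695
day-shift workers with the outcome: 722 − 217 = 505
day-shift workers without the outcome: 4313 − 505 = 3808
risk, rotating-shift workers = 217/912 = 0.2379
risk, day-shift workers = 505/4313 = 0.1171
RR = 0.2379 / 0.1171 = 2.032

2.032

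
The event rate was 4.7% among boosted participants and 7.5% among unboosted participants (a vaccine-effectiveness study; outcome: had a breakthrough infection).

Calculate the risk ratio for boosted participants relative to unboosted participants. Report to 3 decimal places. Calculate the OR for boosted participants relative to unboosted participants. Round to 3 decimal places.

RR = 0.04700 / 0.07500 = 0.627
odds, boosted participants = 0.04700/0.95300 = 0.04932
odds, unboosted participants = 0.07500/0.92500 = 0.08108
OR = 0.04932 / 0.08108 = 0.608

RR = 0.627; OR = 0.608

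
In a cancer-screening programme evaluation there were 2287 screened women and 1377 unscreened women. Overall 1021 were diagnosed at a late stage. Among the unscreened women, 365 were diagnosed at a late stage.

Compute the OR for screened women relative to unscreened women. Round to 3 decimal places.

screened women with the outcome: 1021 − 365 = 656
screened women without the outcome: 2287 − 656 = 1631
unscreened women without the outcome: 1377 − 365 = 1012
odds, screened women = 656/1631 = 0.4022
odds, unscreened women = 365/1012 = 0.3607
OR = 0.4022 / 0.3607 = 1.115

OR ≈ 1.115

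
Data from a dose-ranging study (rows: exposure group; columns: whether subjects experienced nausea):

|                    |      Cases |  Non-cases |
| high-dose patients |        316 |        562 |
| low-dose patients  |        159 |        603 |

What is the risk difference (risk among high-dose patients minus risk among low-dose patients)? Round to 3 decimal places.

RD = 0.151

risk, high-dose patients = 316/878 = 0.3599
risk, low-dose patients = 159/762 = 0.2087
risk difference = 0.3599 − 0.2087 = 0.151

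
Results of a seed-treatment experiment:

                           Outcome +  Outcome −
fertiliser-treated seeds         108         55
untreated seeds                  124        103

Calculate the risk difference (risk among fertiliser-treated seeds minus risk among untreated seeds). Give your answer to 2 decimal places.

RD = 0.12

risk, fertiliser-treated seeds = 108/163 = 0.6626
risk, untreated seeds = 124/227 = 0.5463
risk difference = 0.6626 − 0.5463 = 0.12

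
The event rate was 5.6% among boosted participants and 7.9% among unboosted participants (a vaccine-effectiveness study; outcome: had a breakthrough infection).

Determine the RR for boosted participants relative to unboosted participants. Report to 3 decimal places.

RR = 0.0560 / 0.0790 = 0.709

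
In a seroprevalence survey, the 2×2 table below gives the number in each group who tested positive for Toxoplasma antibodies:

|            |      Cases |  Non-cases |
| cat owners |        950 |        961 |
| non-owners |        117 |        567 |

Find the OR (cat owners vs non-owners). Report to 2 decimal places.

OR = (950 × 567) / (961 × 117) = 538650/112437 ≈ 4.79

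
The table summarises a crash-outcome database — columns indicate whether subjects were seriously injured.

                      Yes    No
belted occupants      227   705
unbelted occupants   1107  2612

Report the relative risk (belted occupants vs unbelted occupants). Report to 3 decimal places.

RR = 0.818

risk, belted occupants = 227/932 = 0.2436
risk, unbelted occupants = 1107/3719 = 0.2977
RR = 0.2436 / 0.2977 = 0.818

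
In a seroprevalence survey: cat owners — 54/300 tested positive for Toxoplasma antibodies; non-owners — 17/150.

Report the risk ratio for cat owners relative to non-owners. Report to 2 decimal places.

risk, cat owners = 54/300 = 0.1800
risk, non-owners = 17/150 = 0.1133
RR = 0.1800 / 0.1133 = 1.59

RR: 1.59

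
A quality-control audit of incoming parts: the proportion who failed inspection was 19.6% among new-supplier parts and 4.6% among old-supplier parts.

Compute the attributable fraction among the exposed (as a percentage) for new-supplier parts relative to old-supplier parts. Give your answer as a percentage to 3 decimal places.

AR% = (0.19600 − 0.04600) / 0.19600 = 0.7653 → 76.531%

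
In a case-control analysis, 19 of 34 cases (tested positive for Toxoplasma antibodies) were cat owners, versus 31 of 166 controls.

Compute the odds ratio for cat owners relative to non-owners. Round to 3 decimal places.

OR = (19 × 135) / (31 × 15) = 2565/465 ≈ 5.516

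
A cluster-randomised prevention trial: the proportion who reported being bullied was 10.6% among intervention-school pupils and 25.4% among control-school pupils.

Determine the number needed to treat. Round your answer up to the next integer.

absolute risk difference = 0.148000
1 / 0.148000 = 6.757 → round up → 7

NNT = 7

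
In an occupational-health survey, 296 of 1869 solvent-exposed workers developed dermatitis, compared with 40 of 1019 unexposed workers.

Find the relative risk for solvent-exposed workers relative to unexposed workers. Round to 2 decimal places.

4.03

risk, solvent-exposed workers = 296/1869 = 0.15837
risk, unexposed workers = 40/1019 = 0.03925
RR = 0.15837 / 0.03925 = 4.03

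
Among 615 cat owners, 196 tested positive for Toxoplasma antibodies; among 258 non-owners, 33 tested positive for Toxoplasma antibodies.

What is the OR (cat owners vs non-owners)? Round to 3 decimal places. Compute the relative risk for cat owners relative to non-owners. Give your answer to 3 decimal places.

OR = 3.189; RR = 2.492

odds, cat owners = 196/419 = 0.4678
odds, non-owners = 33/225 = 0.1467
OR = 0.4678 / 0.1467 = 3.189
risk, cat owners = 196/615 = 0.3187
risk, non-owners = 33/258 = 0.1279
RR = 0.3187 / 0.1279 = 2.492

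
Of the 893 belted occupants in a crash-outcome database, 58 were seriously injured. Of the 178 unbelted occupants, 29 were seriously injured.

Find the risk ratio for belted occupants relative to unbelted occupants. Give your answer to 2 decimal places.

risk, belted occupants = 58/893 = 0.0649
risk, unbelted occupants = 29/178 = 0.1629
RR = 0.0649 / 0.1629 = 0.40

RR ≈ 0.40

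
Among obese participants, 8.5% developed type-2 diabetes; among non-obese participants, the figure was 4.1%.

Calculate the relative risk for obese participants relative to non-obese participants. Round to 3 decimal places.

RR = 0.08500 / 0.04100 = 2.073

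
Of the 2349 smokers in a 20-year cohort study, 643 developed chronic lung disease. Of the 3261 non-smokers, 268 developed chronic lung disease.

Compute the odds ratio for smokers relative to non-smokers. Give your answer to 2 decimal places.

odds, smokers = 643/1706 = 0.3769
odds, non-smokers = 268/2993 = 0.0895
OR = 0.3769 / 0.0895 = 4.21

4.21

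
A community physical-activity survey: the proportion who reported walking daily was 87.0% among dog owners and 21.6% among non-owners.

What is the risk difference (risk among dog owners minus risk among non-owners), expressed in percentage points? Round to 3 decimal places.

risk difference = 0.8700 − 0.2160 = 0.6540 → 65.400 percentage points

65.400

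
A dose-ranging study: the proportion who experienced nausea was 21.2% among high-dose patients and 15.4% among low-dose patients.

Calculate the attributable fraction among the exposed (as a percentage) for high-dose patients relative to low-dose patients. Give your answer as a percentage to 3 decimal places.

AR% = (0.2120 − 0.1540) / 0.2120 = 0.2736 → 27.358%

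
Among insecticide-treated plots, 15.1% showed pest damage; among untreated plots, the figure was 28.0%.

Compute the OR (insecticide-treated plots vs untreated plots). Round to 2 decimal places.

odds, insecticide-treated plots = 0.1510/0.8490 = 0.1779
odds, untreated plots = 0.2800/0.7200 = 0.3889
OR = 0.1779 / 0.3889 = 0.46

OR ≈ 0.46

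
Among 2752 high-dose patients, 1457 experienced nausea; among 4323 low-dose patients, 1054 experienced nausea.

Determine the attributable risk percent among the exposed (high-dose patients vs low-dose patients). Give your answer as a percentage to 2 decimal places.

risk, high-dose patients = 1457/2752 = 0.5294
risk, low-dose patients = 1054/4323 = 0.2438
AR% = (0.5294 − 0.2438) / 0.5294 = 0.5395 → 53.95%

53.95%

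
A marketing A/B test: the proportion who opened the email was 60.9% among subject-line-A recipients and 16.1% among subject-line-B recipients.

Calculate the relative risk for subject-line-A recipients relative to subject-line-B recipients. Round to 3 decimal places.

RR = 0.6090 / 0.1610 = 3.783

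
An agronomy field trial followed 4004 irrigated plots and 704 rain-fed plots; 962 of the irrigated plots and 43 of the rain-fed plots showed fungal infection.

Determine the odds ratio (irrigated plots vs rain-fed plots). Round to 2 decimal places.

OR = (962 × 661) / (3042 × 43) = 635882/130806 ≈ 4.86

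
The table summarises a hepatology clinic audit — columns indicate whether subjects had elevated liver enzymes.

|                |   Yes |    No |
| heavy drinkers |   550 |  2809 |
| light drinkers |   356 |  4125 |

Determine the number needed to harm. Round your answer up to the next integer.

12

risk, heavy drinkers = 550/3359 = 0.163739
risk, light drinkers = 356/4481 = 0.079447
absolute risk difference = 0.084293
1 / 0.084293 = 11.863 → round up → 12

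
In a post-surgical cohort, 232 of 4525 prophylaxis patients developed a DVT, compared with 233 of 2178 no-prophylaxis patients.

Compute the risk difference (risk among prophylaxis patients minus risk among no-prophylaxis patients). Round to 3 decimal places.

risk, prophylaxis patients = 232/4525 = 0.0513
risk, no-prophylaxis patients = 233/2178 = 0.1070
risk difference = 0.0513 − 0.1070 = -0.056

RD ≈ -0.056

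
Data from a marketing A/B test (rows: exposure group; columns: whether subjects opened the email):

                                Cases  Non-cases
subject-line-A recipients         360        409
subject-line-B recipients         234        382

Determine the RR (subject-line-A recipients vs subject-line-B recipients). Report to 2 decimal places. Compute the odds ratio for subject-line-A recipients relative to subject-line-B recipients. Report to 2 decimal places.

risk, subject-line-A recipients = 360/769 = 0.4681
risk, subject-line-B recipients = 234/616 = 0.3799
RR = 0.4681 / 0.3799 = 1.23
OR = (360 × 382) / (409 × 234) = 137520/95706 ≈ 1.44

RR = 1.23; OR = 1.44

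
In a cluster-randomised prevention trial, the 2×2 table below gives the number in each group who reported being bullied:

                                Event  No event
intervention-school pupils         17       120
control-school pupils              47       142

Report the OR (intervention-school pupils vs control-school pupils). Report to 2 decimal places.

odds, intervention-school pupils = 17/120 = 0.1417
odds, control-school pupils = 47/142 = 0.3310
OR = 0.1417 / 0.3310 = 0.43

0.43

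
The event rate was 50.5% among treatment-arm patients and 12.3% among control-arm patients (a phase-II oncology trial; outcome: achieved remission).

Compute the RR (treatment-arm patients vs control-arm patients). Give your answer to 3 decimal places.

RR = 0.5050 / 0.1230 = 4.106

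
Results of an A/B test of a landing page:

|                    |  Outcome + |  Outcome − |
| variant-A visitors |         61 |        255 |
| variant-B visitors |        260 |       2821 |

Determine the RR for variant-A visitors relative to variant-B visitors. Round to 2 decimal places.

risk, variant-A visitors = 61/316 = 0.1930
risk, variant-B visitors = 260/3081 = 0.0844
RR = 0.1930 / 0.0844 = 2.29

2.29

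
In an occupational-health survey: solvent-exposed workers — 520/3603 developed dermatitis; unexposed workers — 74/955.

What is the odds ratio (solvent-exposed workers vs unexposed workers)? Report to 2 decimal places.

odds, solvent-exposed workers = 520/3083 = 0.1687
odds, unexposed workers = 74/881 = 0.0840
OR = 0.1687 / 0.0840 = 2.01

2.01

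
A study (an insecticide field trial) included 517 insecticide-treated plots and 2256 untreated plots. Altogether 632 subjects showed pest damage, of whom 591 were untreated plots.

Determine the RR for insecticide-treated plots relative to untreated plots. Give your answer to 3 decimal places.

insecticide-treated plots with the outcome: 632 − 591 = 41
insecticide-treated plots without the outcome: 517 − 41 = 476
untreated plots without the outcome: 2256 − 591 = 1665
risk, insecticide-treated plots = 41/517 = 0.0793
risk, untreated plots = 591/2256 = 0.2620
RR = 0.0793 / 0.2620 = 0.303

RR = 0.303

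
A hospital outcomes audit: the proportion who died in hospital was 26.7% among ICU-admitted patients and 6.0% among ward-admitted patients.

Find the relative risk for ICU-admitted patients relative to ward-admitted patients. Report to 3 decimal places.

RR = 0.2670 / 0.0600 = 4.450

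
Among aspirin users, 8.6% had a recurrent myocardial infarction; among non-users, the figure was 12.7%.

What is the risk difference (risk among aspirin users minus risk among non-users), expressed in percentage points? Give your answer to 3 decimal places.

RD: -4.100

risk difference = 0.0860 − 0.1270 = -0.0410 → -4.100 percentage points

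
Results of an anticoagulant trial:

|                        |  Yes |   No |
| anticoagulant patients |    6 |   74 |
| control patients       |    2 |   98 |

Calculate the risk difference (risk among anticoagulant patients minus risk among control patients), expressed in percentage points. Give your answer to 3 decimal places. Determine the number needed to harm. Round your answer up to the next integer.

RD = 5.500; NNH = 19

risk, anticoagulant patients = 6/80 = 0.07500
risk, control patients = 2/100 = 0.02000
risk difference = 0.07500 − 0.02000 = 0.05500 → 5.500 percentage points
absolute risk difference = 0.055000
1 / 0.055000 = 18.182 → round up → 19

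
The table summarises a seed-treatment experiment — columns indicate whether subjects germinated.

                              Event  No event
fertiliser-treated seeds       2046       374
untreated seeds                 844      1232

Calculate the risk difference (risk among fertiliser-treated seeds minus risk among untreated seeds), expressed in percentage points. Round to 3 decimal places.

RD = 43.890

risk, fertiliser-treated seeds = 2046/2420 = 0.8455
risk, untreated seeds = 844/2076 = 0.4066
risk difference = 0.8455 − 0.4066 = 0.4389 → 43.890 percentage points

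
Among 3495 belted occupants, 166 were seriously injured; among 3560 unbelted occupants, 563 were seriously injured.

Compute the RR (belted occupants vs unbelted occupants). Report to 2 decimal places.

RR ≈ 0.30

risk, belted occupants = 166/3495 = 0.04750
risk, unbelted occupants = 563/3560 = 0.15815
RR = 0.04750 / 0.15815 = 0.30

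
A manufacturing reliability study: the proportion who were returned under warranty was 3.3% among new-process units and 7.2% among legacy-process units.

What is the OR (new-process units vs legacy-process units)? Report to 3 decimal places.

odds, new-process units = 0.03300/0.96700 = 0.03413
odds, legacy-process units = 0.07200/0.92800 = 0.07759
OR = 0.03413 / 0.07759 = 0.440

0.440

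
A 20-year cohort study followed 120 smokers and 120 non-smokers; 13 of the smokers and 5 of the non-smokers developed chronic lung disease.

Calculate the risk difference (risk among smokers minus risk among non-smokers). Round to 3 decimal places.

risk, smokers = 13/120 = 0.10833
risk, non-smokers = 5/120 = 0.04167
risk difference = 0.10833 − 0.04167 = 0.067

RD ≈ 0.067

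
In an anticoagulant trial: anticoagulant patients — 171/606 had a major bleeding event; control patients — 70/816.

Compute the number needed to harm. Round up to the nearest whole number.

risk, anticoagulant patients = 171/606 = 0.282178
risk, control patients = 70/816 = 0.085784
absolute risk difference = 0.196394
1 / 0.196394 = 5.092 → round up → 6

NNH ≈ 6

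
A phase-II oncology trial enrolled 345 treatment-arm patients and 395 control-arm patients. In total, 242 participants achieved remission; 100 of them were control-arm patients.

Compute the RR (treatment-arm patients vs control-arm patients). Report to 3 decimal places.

1.626

treatment-arm patients with the outcome: 242 − 100 = 142
treatment-arm patients without the outcome: 345 − 142 = 203
control-arm patients without the outcome: 395 − 100 = 295
risk, treatment-arm patients = 142/345 = 0.4116
risk, control-arm patients = 100/395 = 0.2532
RR = 0.4116 / 0.2532 = 1.626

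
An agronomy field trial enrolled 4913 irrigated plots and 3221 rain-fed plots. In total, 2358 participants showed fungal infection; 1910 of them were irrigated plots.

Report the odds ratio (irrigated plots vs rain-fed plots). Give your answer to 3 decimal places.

3.937

irrigated plots without the outcome: 4913 − 1910 = 3003
rain-fed plots with the outcome: 2358 − 1910 = 448
rain-fed plots without the outcome: 3221 − 448 = 2773
OR = (1910 × 2773) / (3003 × 448) = 5296430/1345344 ≈ 3.937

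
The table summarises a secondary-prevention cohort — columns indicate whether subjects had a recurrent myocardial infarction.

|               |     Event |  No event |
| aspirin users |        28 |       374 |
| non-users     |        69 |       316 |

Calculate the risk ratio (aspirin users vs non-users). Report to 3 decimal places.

0.389

risk, aspirin users = 28/402 = 0.0697
risk, non-users = 69/385 = 0.1792
RR = 0.0697 / 0.1792 = 0.389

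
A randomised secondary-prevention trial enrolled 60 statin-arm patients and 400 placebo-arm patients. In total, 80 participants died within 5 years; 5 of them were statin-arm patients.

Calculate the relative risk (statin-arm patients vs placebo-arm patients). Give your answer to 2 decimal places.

RR ≈ 0.44

statin-arm patients without the outcome: 60 − 5 = 55
placebo-arm patients with the outcome: 80 − 5 = 75
placebo-arm patients without the outcome: 400 − 75 = 325
risk, statin-arm patients = 5/60 = 0.0833
risk, placebo-arm patients = 75/400 = 0.1875
RR = 0.0833 / 0.1875 = 0.44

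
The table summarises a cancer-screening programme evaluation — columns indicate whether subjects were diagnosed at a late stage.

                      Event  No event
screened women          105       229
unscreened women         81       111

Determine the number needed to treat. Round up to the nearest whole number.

10

risk, screened women = 105/334 = 0.314371
risk, unscreened women = 81/192 = 0.421875
absolute risk difference = 0.107504
1 / 0.107504 = 9.302 → round up → 10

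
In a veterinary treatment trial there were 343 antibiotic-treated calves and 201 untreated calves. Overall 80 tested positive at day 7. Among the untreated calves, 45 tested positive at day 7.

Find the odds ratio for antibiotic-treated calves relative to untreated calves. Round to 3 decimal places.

antibiotic-treated calves with the outcome: 80 − 45 = 35
antibiotic-treated calves without the outcome: 343 − 35 = 308
untreated calves without the outcome: 201 − 45 = 156
OR = (35 × 156) / (308 × 45) = 5460/13860 ≈ 0.394

0.394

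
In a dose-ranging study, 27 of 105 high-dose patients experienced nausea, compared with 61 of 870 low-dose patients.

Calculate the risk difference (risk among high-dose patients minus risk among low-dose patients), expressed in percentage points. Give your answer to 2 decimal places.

risk, high-dose patients = 27/105 = 0.2571
risk, low-dose patients = 61/870 = 0.0701
risk difference = 0.2571 − 0.0701 = 0.1870 → 18.70 percentage points

18.70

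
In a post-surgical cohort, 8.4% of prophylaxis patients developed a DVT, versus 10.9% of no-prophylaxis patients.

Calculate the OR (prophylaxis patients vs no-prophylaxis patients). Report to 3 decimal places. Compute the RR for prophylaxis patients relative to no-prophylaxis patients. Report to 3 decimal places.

odds, prophylaxis patients = 0.0840/0.9160 = 0.0917
odds, no-prophylaxis patients = 0.1090/0.8910 = 0.1223
OR = 0.0917 / 0.1223 = 0.750
RR = 0.0840 / 0.1090 = 0.771

OR = 0.750; RR = 0.771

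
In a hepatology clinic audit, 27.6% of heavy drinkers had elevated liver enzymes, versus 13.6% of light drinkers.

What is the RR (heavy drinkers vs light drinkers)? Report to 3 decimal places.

RR = 0.2760 / 0.1360 = 2.029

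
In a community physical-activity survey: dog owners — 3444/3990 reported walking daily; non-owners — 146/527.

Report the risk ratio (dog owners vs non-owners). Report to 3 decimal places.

risk, dog owners = 3444/3990 = 0.8632
risk, non-owners = 146/527 = 0.2770
RR = 0.8632 / 0.2770 = 3.116

RR: 3.116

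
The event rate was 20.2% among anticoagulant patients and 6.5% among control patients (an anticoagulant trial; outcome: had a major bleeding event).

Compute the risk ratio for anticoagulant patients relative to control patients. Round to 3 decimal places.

RR = 0.2020 / 0.0650 = 3.108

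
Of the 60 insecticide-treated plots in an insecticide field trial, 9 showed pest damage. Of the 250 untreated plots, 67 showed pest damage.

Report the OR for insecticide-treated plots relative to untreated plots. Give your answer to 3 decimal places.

OR = (9 × 183) / (51 × 67) = 1647/3417 ≈ 0.482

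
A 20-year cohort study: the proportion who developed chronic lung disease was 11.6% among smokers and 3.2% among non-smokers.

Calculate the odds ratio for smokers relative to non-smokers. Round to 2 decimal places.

3.97

odds, smokers = 0.11600/0.88400 = 0.13122
odds, non-smokers = 0.03200/0.96800 = 0.03306
OR = 0.13122 / 0.03306 = 3.97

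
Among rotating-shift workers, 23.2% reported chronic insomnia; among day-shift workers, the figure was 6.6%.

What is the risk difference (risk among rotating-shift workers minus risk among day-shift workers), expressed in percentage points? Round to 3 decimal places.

risk difference = 0.2320 − 0.0660 = 0.1660 → 16.600 percentage points

16.600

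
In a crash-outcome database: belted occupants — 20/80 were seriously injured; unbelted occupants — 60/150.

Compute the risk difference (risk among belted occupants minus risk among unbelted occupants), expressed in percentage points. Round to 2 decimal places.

RD: -15.00

risk, belted occupants = 20/80 = 0.2500
risk, unbelted occupants = 60/150 = 0.4000
risk difference = 0.2500 − 0.4000 = -0.1500 → -15.00 percentage points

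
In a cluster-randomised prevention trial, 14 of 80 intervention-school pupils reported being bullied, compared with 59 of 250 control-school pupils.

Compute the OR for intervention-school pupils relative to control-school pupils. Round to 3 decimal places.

odds, intervention-school pupils = 14/66 = 0.2121
odds, control-school pupils = 59/191 = 0.3089
OR = 0.2121 / 0.3089 = 0.687

OR: 0.687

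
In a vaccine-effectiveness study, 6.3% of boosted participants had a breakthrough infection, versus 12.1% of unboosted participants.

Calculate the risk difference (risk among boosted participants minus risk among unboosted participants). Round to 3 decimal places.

risk difference = 0.0630 − 0.1210 = -0.058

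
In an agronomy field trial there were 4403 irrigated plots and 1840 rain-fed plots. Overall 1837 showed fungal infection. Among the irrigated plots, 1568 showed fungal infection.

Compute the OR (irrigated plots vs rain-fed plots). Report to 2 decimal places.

irrigated plots without the outcome: 4403 − 1568 = 2835
rain-fed plots with the outcome: 1837 − 1568 = 269
rain-fed plots without the outcome: 1840 − 269 = 1571
OR = (1568 × 1571) / (2835 × 269) = 2463328/762615 ≈ 3.23

3.23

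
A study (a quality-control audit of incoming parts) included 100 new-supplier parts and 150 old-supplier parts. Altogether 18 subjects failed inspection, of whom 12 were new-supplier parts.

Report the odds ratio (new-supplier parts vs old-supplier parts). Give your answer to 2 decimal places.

OR ≈ 3.27

new-supplier parts without the outcome: 100 − 12 = 88
old-supplier parts with the outcome: 18 − 12 = 6
old-supplier parts without the outcome: 150 − 6 = 144
OR = (12 × 144) / (88 × 6) = 1728/528 ≈ 3.27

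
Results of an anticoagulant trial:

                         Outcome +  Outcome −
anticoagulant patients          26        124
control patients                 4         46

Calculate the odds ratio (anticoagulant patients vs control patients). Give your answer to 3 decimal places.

OR = (26 × 46) / (124 × 4) = 1196/496 ≈ 2.411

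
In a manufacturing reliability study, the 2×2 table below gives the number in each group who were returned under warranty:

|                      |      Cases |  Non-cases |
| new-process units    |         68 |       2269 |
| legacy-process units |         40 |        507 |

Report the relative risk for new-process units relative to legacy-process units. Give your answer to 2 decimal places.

RR ≈ 0.40

risk, new-process units = 68/2337 = 0.02910
risk, legacy-process units = 40/547 = 0.07313
RR = 0.02910 / 0.07313 = 0.40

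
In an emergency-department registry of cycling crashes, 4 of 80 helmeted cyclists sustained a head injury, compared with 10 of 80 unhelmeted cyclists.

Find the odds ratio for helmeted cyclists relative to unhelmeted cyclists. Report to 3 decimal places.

OR ≈ 0.368

odds, helmeted cyclists = 4/76 = 0.0526
odds, unhelmeted cyclists = 10/70 = 0.1429
OR = 0.0526 / 0.1429 = 0.368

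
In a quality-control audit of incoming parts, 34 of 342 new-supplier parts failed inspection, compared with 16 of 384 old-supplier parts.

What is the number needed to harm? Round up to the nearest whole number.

risk, new-supplier parts = 34/342 = 0.099415
risk, old-supplier parts = 16/384 = 0.041667
absolute risk difference = 0.057749
1 / 0.057749 = 17.316 → round up → 18

18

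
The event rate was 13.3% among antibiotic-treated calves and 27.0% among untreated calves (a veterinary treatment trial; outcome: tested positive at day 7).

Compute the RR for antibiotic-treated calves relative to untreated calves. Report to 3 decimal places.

RR = 0.1330 / 0.2700 = 0.493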